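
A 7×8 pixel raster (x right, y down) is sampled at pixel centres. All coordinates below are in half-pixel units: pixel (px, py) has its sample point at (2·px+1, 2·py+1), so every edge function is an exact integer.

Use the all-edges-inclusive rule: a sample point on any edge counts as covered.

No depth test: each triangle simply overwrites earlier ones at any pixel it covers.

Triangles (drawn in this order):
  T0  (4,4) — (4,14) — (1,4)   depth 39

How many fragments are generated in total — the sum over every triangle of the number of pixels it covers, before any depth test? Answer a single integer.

T0:
  2·area = 30
  edge (4, 4)→(4, 14): d=(0,10) inclusive
  edge (4, 14)→(1, 4): d=(-3,-10) inclusive
  edge (1, 4)→(4, 4): d=(3,0) inclusive
    (1,2)@(3, 5): e=[10,17,3] → X
    (2,2)@(5, 5): e=[-10,37,3] → .
    (1,3)@(3, 7): e=[10,11,9] → X
    (2,3)@(5, 7): e=[-10,31,9] → .
    (1,4)@(3, 9): e=[10,5,15] → X
    (2,4)@(5, 9): e=[-10,25,15] → .
    (1,5)@(3, 11): e=[10,-1,21] → .
  covered (3 px):
    . . . . . . .
    . . . . . . .
    . X . . . . .
    . X . . . . .
    . X . . . . .
    . . . . . . .
    . . . . . . .
    . . . . . . .

Answer: 3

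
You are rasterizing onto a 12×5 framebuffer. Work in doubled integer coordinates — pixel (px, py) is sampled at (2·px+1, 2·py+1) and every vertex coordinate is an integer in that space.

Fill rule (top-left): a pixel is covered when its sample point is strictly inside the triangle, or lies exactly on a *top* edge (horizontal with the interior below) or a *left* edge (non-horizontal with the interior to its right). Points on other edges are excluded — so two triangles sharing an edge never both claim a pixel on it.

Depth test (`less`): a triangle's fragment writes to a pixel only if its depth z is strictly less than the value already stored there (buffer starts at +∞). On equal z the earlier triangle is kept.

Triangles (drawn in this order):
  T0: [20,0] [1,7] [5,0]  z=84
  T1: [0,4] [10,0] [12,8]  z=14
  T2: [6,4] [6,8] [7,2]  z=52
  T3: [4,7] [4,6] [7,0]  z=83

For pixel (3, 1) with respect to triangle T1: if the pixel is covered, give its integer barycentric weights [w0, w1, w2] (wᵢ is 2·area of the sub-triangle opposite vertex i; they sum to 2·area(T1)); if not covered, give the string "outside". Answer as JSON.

T0:
  2·area = 105
  edge (20, 0)→(1, 7): d=(-19,7) right/bottom  bias=-1
  edge (1, 7)→(5, 0): d=(4,-7) top-left  bias=+0
  edge (5, 0)→(20, 0): d=(15,0) top-left  bias=+0
    (2,0)@(5, 1): e=[86,4,15] → █
    (3,0)@(7, 1): e=[72,18,15] → █
    (4,0)@(9, 1): e=[58,32,15] → █
    (5,0)@(11, 1): e=[44,46,15] → █
    (6,0)@(13, 1): e=[30,60,15] → █
    (7,0)@(15, 1): e=[16,74,15] → █
    (8,0)@(17, 1): e=[2,88,15] → █
    (9,0)@(19, 1): e=[-12,102,15] → ·
    (2,1)@(5, 3): e=[48,12,45] → █
    (6,1)@(13, 3): e=[-8,68,45] → ·
    (7,1)@(15, 3): e=[-22,82,45] → ·
    (8,1)@(17, 3): e=[-36,96,45] → ·
    (0,3)@(1, 7): e=[0,0,105] → ·  [on edge]
  covered (13 px):
    · · █ █ █ █ █ █ █ · · ·
    · · █ █ █ █ · · · · · ·
    · █ █ · · · · · · · · ·
    · · · · · · · · · · · ·
    · · · · · · · · · · · ·
T1:
  2·area = 88
  edge (0, 4)→(10, 0): d=(10,-4) top-left  bias=+0
  edge (10, 0)→(12, 8): d=(2,8) right/bottom  bias=-1
  edge (12, 8)→(0, 4): d=(-12,-4) top-left  bias=+0
    (4,0)@(9, 1): e=[6,10,72] → █
    (5,0)@(11, 1): e=[14,-6,80] → ·
    (1,1)@(3, 3): e=[2,62,24] → █
    (2,1)@(5, 3): e=[10,46,32] → █
    (3,1)@(7, 3): e=[18,30,40] → █
    (5,1)@(11, 3): e=[34,-2,56] → ·
    (1,2)@(3, 5): e=[22,66,0] → █  [on edge]
    (5,2)@(11, 5): e=[54,2,32] → █
    (6,2)@(13, 5): e=[62,-14,40] → ·
    (1,3)@(3, 7): e=[42,70,-24] → ·
    (2,3)@(5, 7): e=[50,54,-16] → ·
    (3,3)@(7, 7): e=[58,38,-8] → ·
    (4,3)@(9, 7): e=[66,22,0] → █  [on edge]
    (7,4)@(15, 9): e=[110,-22,0] → ·  [on edge]
  covered (12 px):
    · · · · █ · · · · · · ·
    · █ █ █ █ · · · · · · ·
    · █ █ █ █ █ · · · · · ·
    · · · · █ █ · · · · · ·
    · · · · · · · · · · · ·
T2:
  2·area = 4  (B↔C swapped to make it positive)
  edge (6, 4)→(7, 2): d=(1,-2) top-left  bias=+0
  edge (7, 2)→(6, 8): d=(-1,6) right/bottom  bias=-1
  edge (6, 8)→(6, 4): d=(0,-4) top-left  bias=+0
  covered (0 px):
    · · · · · · · · · · · ·
    · · · · · · · · · · · ·
    · · · · · · · · · · · ·
    · · · · · · · · · · · ·
    · · · · · · · · · · · ·
T3:
  2·area = 3
  edge (4, 7)→(4, 6): d=(0,-1) top-left  bias=+0
  edge (4, 6)→(7, 0): d=(3,-6) top-left  bias=+0
  edge (7, 0)→(4, 7): d=(-3,7) right/bottom  bias=-1
  covered (0 px):
    · · · · · · · · · · · ·
    · · · · · · · · · · · ·
    · · · · · · · · · · · ·
    · · · · · · · · · · · ·
    · · · · · · · · · · · ·

Final: [30,40,18]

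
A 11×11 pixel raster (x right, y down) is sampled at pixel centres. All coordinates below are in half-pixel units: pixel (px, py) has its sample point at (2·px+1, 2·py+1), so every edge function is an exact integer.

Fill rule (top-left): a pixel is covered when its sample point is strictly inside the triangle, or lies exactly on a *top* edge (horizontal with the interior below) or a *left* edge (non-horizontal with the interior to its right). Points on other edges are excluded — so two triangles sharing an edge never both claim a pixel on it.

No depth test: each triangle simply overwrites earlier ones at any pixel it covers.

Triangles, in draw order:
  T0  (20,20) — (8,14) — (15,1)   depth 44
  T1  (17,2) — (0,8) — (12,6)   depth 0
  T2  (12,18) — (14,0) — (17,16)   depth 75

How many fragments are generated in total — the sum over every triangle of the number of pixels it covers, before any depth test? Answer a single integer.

T0:
  2·area = 198
  edge (20, 20)→(8, 14): d=(-12,-6) top-left  bias=+0
  edge (8, 14)→(15, 1): d=(7,-13) top-left  bias=+0
  edge (15, 1)→(20, 20): d=(5,19) right/bottom  bias=-1
    (7,0)@(15, 1): e=[198,0,0] → ·  [on edge]
    (7,1)@(15, 3): e=[174,14,10] → █
    (8,1)@(17, 3): e=[186,40,-28] → ·
    (6,2)@(13, 5): e=[138,2,58] → █
    (8,2)@(17, 5): e=[162,54,-18] → ·
    (6,3)@(13, 7): e=[114,16,68] → █
    (8,3)@(17, 7): e=[138,68,-8] → ·
    (5,4)@(11, 9): e=[78,4,116] → █
    (8,4)@(17, 9): e=[114,82,2] → █
    (9,4)@(19, 9): e=[126,108,-36] → ·
    (5,5)@(11, 11): e=[54,18,126] → █
    (9,5)@(19, 11): e=[102,122,-26] → ·
  covered (26 px):
    · · · · · · · · · · ·
    · · · · · · · █ · · ·
    · · · · · · █ █ · · ·
    · · · · · · █ █ · · ·
    · · · · · █ █ █ █ · ·
    · · · · · █ █ █ █ · ·
    · · · · █ █ █ █ █ · ·
    · · · · · █ █ █ █ · ·
    · · · · · · · █ █ █ ·
    · · · · · · · · · █ ·
    · · · · · · · · · · ·
T1:
  2·area = 38  (B↔C swapped to make it positive)
  edge (17, 2)→(12, 6): d=(-5,4) right/bottom  bias=-1
  edge (12, 6)→(0, 8): d=(-12,2) right/bottom  bias=-1
  edge (0, 8)→(17, 2): d=(17,-6) top-left  bias=+0
    (7,1)@(15, 3): e=[3,30,5] → █
    (8,1)@(17, 3): e=[-5,26,17] → ·
    (4,2)@(9, 5): e=[17,18,3] → █
    (5,2)@(11, 5): e=[9,14,15] → █
    (6,2)@(13, 5): e=[1,10,27] → █
    (7,2)@(15, 5): e=[-7,6,39] → ·
    (1,3)@(3, 7): e=[31,6,1] → █
    (2,3)@(5, 7): e=[23,2,13] → █
    (3,3)@(7, 7): e=[15,-2,25] → ·
    (4,3)@(9, 7): e=[7,-6,37] → ·
    (5,3)@(11, 7): e=[-1,-10,49] → ·
    (6,3)@(13, 7): e=[-9,-14,61] → ·
  covered (6 px):
    · · · · · · · · · · ·
    · · · · · · · █ · · ·
    · · · · █ █ █ · · · ·
    · █ █ · · · · · · · ·
    · · · · · · · · · · ·
    · · · · · · · · · · ·
    · · · · · · · · · · ·
    · · · · · · · · · · ·
    · · · · · · · · · · ·
    · · · · · · · · · · ·
    · · · · · · · · · · ·
T2:
  2·area = 86
  edge (12, 18)→(14, 0): d=(2,-18) top-left  bias=+0
  edge (14, 0)→(17, 16): d=(3,16) right/bottom  bias=-1
  edge (17, 16)→(12, 18): d=(-5,2) right/bottom  bias=-1
    (7,3)@(15, 7): e=[32,5,49] → █
    (8,3)@(17, 7): e=[68,-27,45] → ·
    (6,4)@(13, 9): e=[0,43,43] → █  [on edge]
    (8,4)@(17, 9): e=[72,-21,35] → ·
    (6,5)@(13, 11): e=[4,49,33] → █
    (8,5)@(17, 11): e=[76,-15,25] → ·
    (6,6)@(13, 13): e=[8,55,23] → █
    (8,6)@(17, 13): e=[80,-9,15] → ·
    (6,7)@(13, 15): e=[12,61,13] → █
    (8,7)@(17, 15): e=[84,-3,5] → ·
    (6,8)@(13, 17): e=[16,67,3] → █
    (7,8)@(15, 17): e=[52,35,-1] → ·
  covered (10 px):
    · · · · · · · · · · ·
    · · · · · · · · · · ·
    · · · · · · · · · · ·
    · · · · · · · █ · · ·
    · · · · · · █ █ · · ·
    · · · · · · █ █ · · ·
    · · · · · · █ █ · · ·
    · · · · · · █ █ · · ·
    · · · · · · █ · · · ·
    · · · · · · · · · · ·
    · · · · · · · · · · ·

Final: 42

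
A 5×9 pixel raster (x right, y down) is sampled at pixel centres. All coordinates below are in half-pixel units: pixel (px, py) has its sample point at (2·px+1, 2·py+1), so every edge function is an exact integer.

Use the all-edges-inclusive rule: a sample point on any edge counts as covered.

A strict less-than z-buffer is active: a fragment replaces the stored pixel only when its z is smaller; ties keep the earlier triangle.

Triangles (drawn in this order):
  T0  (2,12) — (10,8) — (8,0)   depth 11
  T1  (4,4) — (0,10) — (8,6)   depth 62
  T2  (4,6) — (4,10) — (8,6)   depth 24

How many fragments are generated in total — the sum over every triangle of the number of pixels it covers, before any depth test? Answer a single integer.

T0:
  2·area = 72  (B↔C swapped to make it positive)
  edge (2, 12)→(8, 0): d=(6,-12) inclusive
  edge (8, 0)→(10, 8): d=(2,8) inclusive
  edge (10, 8)→(2, 12): d=(-8,4) inclusive
    (3,1)@(7, 3): e=[6,14,52] → X
    (4,1)@(9, 3): e=[30,-2,44] → .
    (3,2)@(7, 5): e=[18,18,36] → X
    (4,2)@(9, 5): e=[42,2,28] → X
    (2,3)@(5, 7): e=[6,38,28] → X
    (2,4)@(5, 9): e=[18,42,12] → X
    (4,4)@(9, 9): e=[66,10,-4] → .
    (1,5)@(3, 11): e=[6,62,4] → X
    (2,5)@(5, 11): e=[30,46,-4] → .
    (3,5)@(7, 11): e=[54,30,-12] → .
    (1,6)@(3, 13): e=[18,66,-12] → .
  covered (9 px):
    . . . . .
    . . . X .
    . . . X X
    . . X X X
    . . X X .
    . X . . .
    . . . . .
    . . . . .
    . . . . .
T1:
  2·area = 32  (B↔C swapped to make it positive)
  edge (4, 4)→(8, 6): d=(4,2) inclusive
  edge (8, 6)→(0, 10): d=(-8,4) inclusive
  edge (0, 10)→(4, 4): d=(4,-6) inclusive
    (2,2)@(5, 5): e=[2,20,10] → X
    (3,2)@(7, 5): e=[-2,12,22] → .
    (1,3)@(3, 7): e=[14,12,6] → X
    (3,3)@(7, 7): e=[6,-4,30] → .
    (0,4)@(1, 9): e=[26,4,2] → X
    (1,4)@(3, 9): e=[22,-4,14] → .
    (2,4)@(5, 9): e=[18,-12,26] → .
    (0,5)@(1, 11): e=[34,-12,10] → .
  covered (4 px):
    . . . . .
    . . . . .
    . . X . .
    . X X . .
    X . . . .
    . . . . .
    . . . . .
    . . . . .
    . . . . .
T2:
  2·area = 16  (B↔C swapped to make it positive)
  edge (4, 6)→(8, 6): d=(4,0) inclusive
  edge (8, 6)→(4, 10): d=(-4,4) inclusive
  edge (4, 10)→(4, 6): d=(0,-4) inclusive
    (4,2)@(9, 5): e=[-4,0,20] → .  [on edge]
    (2,3)@(5, 7): e=[4,8,4] → X
    (3,3)@(7, 7): e=[4,0,12] → X  [on edge]
    (4,3)@(9, 7): e=[4,-8,20] → .
    (2,4)@(5, 9): e=[12,0,4] → X  [on edge]
    (3,4)@(7, 9): e=[12,-8,12] → .
    (1,5)@(3, 11): e=[20,0,-4] → .  [on edge]
    (2,5)@(5, 11): e=[20,-8,4] → .
    (0,6)@(1, 13): e=[28,0,-12] → .  [on edge]
  covered (3 px):
    . . . . .
    . . . . .
    . . . . .
    . . X X .
    . . X . .
    . . . . .
    . . . . .
    . . . . .
    . . . . .

Final: 16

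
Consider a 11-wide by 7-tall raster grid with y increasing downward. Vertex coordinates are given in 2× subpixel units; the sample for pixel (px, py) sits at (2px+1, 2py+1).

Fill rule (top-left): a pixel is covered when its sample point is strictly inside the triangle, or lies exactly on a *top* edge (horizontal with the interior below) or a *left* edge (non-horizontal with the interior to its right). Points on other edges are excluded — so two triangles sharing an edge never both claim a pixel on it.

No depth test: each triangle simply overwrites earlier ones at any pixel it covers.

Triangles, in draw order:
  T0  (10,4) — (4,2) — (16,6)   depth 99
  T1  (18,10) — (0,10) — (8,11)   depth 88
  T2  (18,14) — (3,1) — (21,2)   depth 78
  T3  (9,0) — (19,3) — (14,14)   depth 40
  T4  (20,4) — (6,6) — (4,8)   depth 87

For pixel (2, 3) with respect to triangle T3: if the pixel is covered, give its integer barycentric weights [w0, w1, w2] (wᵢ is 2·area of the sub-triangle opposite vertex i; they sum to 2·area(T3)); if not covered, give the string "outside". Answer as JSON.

T0:
  degenerate (2·area = 0) — covers nothing
T1:
  2·area = 18  (B↔C swapped to make it positive)
  edge (18, 10)→(8, 11): d=(-10,1) right/bottom  bias=-1
  edge (8, 11)→(0, 10): d=(-8,-1) top-left  bias=+0
  edge (0, 10)→(18, 10): d=(18,0) top-left  bias=+0
  covered (0 px):
    · · · · · · · · · · ·
    · · · · · · · · · · ·
    · · · · · · · · · · ·
    · · · · · · · · · · ·
    · · · · · · · · · · ·
    · · · · · · · · · · ·
    · · · · · · · · · · ·
T2:
  2·area = 219
  edge (18, 14)→(3, 1): d=(-15,-13) top-left  bias=+0
  edge (3, 1)→(21, 2): d=(18,1) right/bottom  bias=-1
  edge (21, 2)→(18, 14): d=(-3,12) right/bottom  bias=-1
    (1,0)@(3, 1): e=[0,0,219] → ·  [on edge]
    (3,1)@(7, 3): e=[22,32,165] → #
    (4,1)@(9, 3): e=[48,30,141] → #
    (5,1)@(11, 3): e=[74,28,117] → #
    (6,1)@(13, 3): e=[100,26,93] → #
    (7,1)@(15, 3): e=[126,24,69] → #
    (8,1)@(17, 3): e=[152,22,45] → #
    (9,1)@(19, 3): e=[178,20,21] → #
    (10,1)@(21, 3): e=[204,18,-3] → ·
    (3,2)@(7, 5): e=[-8,68,159] → ·
    (4,2)@(9, 5): e=[18,66,135] → #
    (10,2)@(21, 5): e=[174,54,-9] → ·
  covered (25 px):
    · · · · · · · · · · ·
    · · · # # # # # # # ·
    · · · · # # # # # # ·
    · · · · · # # # # # ·
    · · · · · · # # # # ·
    · · · · · · · # # · ·
    · · · · · · · · # · ·
T3:
  2·area = 125
  edge (9, 0)→(19, 3): d=(10,3) right/bottom  bias=-1
  edge (19, 3)→(14, 14): d=(-5,11) right/bottom  bias=-1
  edge (14, 14)→(9, 0): d=(-5,-14) top-left  bias=+0
    (5,0)@(11, 1): e=[4,98,23] → #
    (6,0)@(13, 1): e=[-2,76,51] → ·
    (5,1)@(11, 3): e=[24,88,13] → #
    (6,1)@(13, 3): e=[18,66,41] → #
    (7,1)@(15, 3): e=[12,44,69] → #
    (8,1)@(17, 3): e=[6,22,97] → #
    (9,1)@(19, 3): e=[0,0,125] → ·  [on edge]
    (5,2)@(11, 5): e=[44,78,3] → #
    (9,2)@(19, 5): e=[20,-10,115] → ·
    (5,3)@(11, 7): e=[64,68,-7] → ·
    (6,3)@(13, 7): e=[58,46,21] → #
    (9,3)@(19, 7): e=[40,-20,105] → ·
  covered (16 px):
    · · · · · # · · · · ·
    · · · · · # # # # · ·
    · · · · · # # # # · ·
    · · · · · · # # # · ·
    · · · · · · # # · · ·
    · · · · · · # # · · ·
    · · · · · · · · · · ·
T4:
  2·area = 24  (B↔C swapped to make it positive)
  edge (20, 4)→(4, 8): d=(-16,4) right/bottom  bias=-1
  edge (4, 8)→(6, 6): d=(2,-2) top-left  bias=+0
  edge (6, 6)→(20, 4): d=(14,-2) top-left  bias=+0
    (5,0)@(11, 1): e=[84,0,-60] → ·  [on edge]
    (4,1)@(9, 3): e=[60,0,-36] → ·  [on edge]
    (3,2)@(7, 5): e=[36,0,-12] → ·  [on edge]
    (6,2)@(13, 5): e=[12,12,0] → #  [on edge]
    (7,2)@(15, 5): e=[4,16,4] → #
    (8,2)@(17, 5): e=[-4,20,8] → ·
    (2,3)@(5, 7): e=[12,0,12] → #  [on edge]
    (3,3)@(7, 7): e=[4,4,16] → #
    (4,3)@(9, 7): e=[-4,8,20] → ·
    (6,3)@(13, 7): e=[-20,16,28] → ·
    (7,3)@(15, 7): e=[-28,20,32] → ·
    (1,4)@(3, 9): e=[-12,0,36] → ·  [on edge]
    (0,5)@(1, 11): e=[-36,0,60] → ·  [on edge]
  covered (4 px):
    · · · · · · · · · · ·
    · · · · · · · · · · ·
    · · · · · · # # · · ·
    · · # # · · · · · · ·
    · · · · · · · · · · ·
    · · · · · · · · · · ·
    · · · · · · · · · · ·

Result: "outside"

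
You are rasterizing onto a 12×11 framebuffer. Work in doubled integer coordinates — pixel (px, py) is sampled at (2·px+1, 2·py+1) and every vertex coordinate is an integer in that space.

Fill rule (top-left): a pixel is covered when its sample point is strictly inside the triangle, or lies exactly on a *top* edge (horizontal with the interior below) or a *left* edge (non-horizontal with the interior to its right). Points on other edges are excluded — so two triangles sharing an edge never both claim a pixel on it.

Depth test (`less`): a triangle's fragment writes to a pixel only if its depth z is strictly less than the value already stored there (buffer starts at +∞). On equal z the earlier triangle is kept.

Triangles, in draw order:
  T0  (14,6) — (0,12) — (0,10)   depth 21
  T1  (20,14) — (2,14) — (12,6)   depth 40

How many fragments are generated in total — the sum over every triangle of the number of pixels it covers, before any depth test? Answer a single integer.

T0:
  2·area = 28
  edge (14, 6)→(0, 12): d=(-14,6) right/bottom  bias=-1
  edge (0, 12)→(0, 10): d=(0,-2) top-left  bias=+0
  edge (0, 10)→(14, 6): d=(14,-4) top-left  bias=+0
    (10,1)@(21, 3): e=[0,42,-14] → ·  [on edge]
    (5,3)@(11, 7): e=[4,22,2] → #
    (6,3)@(13, 7): e=[-8,26,10] → ·
    (2,4)@(5, 9): e=[12,10,6] → #
    (3,4)@(7, 9): e=[0,14,14] → ·  [on edge]
    (5,4)@(11, 9): e=[-24,22,30] → ·
    (0,5)@(1, 11): e=[8,2,18] → #
    (1,5)@(3, 11): e=[-4,6,26] → ·
    (2,5)@(5, 11): e=[-16,10,34] → ·
    (0,6)@(1, 13): e=[-20,2,46] → ·
  covered (3 px):
    · · · · · · · · · · · ·
    · · · · · · · · · · · ·
    · · · · · · · · · · · ·
    · · · · · # · · · · · ·
    · · # · · · · · · · · ·
    # · · · · · · · · · · ·
    · · · · · · · · · · · ·
    · · · · · · · · · · · ·
    · · · · · · · · · · · ·
    · · · · · · · · · · · ·
    · · · · · · · · · · · ·
T1:
  2·area = 144
  edge (20, 14)→(2, 14): d=(-18,0) right/bottom  bias=-1
  edge (2, 14)→(12, 6): d=(10,-8) top-left  bias=+0
  edge (12, 6)→(20, 14): d=(8,8) right/bottom  bias=-1
    (3,0)@(7, 1): e=[234,-90,0] → ·  [on edge]
    (4,1)@(9, 3): e=[198,-54,0] → ·  [on edge]
    (5,2)@(11, 5): e=[162,-18,0] → ·  [on edge]
    (5,3)@(11, 7): e=[126,2,16] → #
    (6,3)@(13, 7): e=[126,18,0] → ·  [on edge]
    (4,4)@(9, 9): e=[90,6,48] → #
    (6,4)@(13, 9): e=[90,38,16] → #
    (7,4)@(15, 9): e=[90,54,0] → ·  [on edge]
    (3,5)@(7, 11): e=[54,10,80] → #
    (7,5)@(15, 11): e=[54,74,16] → #
    (8,5)@(17, 11): e=[54,90,0] → ·  [on edge]
    (2,6)@(5, 13): e=[18,14,112] → #
    (9,6)@(19, 13): e=[18,126,0] → ·  [on edge]
    (10,7)@(21, 15): e=[-18,162,0] → ·  [on edge]
    (11,8)@(23, 17): e=[-54,198,0] → ·  [on edge]
  covered (16 px):
    · · · · · · · · · · · ·
    · · · · · · · · · · · ·
    · · · · · · · · · · · ·
    · · · · · # · · · · · ·
    · · · · # # # · · · · ·
    · · · # # # # # · · · ·
    · · # # # # # # # · · ·
    · · · · · · · · · · · ·
    · · · · · · · · · · · ·
    · · · · · · · · · · · ·
    · · · · · · · · · · · ·

Result: 19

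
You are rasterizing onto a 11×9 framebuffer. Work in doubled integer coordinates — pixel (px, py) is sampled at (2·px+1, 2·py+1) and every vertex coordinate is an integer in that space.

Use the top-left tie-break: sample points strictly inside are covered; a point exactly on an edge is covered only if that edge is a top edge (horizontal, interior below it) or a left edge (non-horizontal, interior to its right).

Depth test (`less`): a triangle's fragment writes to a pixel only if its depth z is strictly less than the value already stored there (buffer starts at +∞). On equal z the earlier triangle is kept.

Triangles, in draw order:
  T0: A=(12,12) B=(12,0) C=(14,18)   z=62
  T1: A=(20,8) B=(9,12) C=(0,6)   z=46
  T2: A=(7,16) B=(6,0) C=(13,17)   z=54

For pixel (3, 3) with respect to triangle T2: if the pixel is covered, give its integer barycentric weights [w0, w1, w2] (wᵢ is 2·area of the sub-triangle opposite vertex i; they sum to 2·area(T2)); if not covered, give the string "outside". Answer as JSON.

T0:
  2·area = 24
  edge (12, 12)→(12, 0): d=(0,-12) top-left  bias=+0
  edge (12, 0)→(14, 18): d=(2,18) right/bottom  bias=-1
  edge (14, 18)→(12, 12): d=(-2,-6) top-left  bias=+0
    (4,1)@(9, 3): e=[-36,60,0] → .  [on edge]
    (5,4)@(11, 9): e=[-12,36,0] → .  [on edge]
    (6,4)@(13, 9): e=[12,0,12] → .  [on edge]
    (6,5)@(13, 11): e=[12,4,8] → X
    (7,5)@(15, 11): e=[36,-32,20] → .
    (6,6)@(13, 13): e=[12,8,4] → X
    (7,6)@(15, 13): e=[36,-28,16] → .
    (6,7)@(13, 15): e=[12,12,0] → X  [on edge]
    (7,7)@(15, 15): e=[36,-24,12] → .
    (6,8)@(13, 17): e=[12,16,-4] → .
  covered (3 px):
    . . . . . . . . . . .
    . . . . . . . . . . .
    . . . . . . . . . . .
    . . . . . . . . . . .
    . . . . . . . . . . .
    . . . . . . X . . . .
    . . . . . . X . . . .
    . . . . . . X . . . .
    . . . . . . . . . . .
T1:
  2·area = 102
  edge (20, 8)→(9, 12): d=(-11,4) right/bottom  bias=-1
  edge (9, 12)→(0, 6): d=(-9,-6) top-left  bias=+0
  edge (0, 6)→(20, 8): d=(20,2) right/bottom  bias=-1
    (1,3)@(3, 7): e=[79,9,14] → X
    (2,3)@(5, 7): e=[71,21,10] → X
    (3,3)@(7, 7): e=[63,33,6] → X
    (4,3)@(9, 7): e=[55,45,2] → X
    (5,3)@(11, 7): e=[47,57,-2] → .
    (1,4)@(3, 9): e=[57,-9,54] → .
    (2,4)@(5, 9): e=[49,3,50] → X
    (5,4)@(11, 9): e=[25,39,38] → X
    (6,4)@(13, 9): e=[17,51,34] → X
    (7,4)@(15, 9): e=[9,63,30] → X
    (8,4)@(17, 9): e=[1,75,26] → X
    (9,4)@(19, 9): e=[-7,87,22] → .
  covered (13 px):
    . . . . . . . . . . .
    . . . . . . . . . . .
    . . . . . . . . . . .
    . X X X X . . . . . .
    . . X X X X X X X . .
    . . . . X X . . . . .
    . . . . . . . . . . .
    . . . . . . . . . . .
    . . . . . . . . . . .
T2:
  2·area = 95
  edge (7, 16)→(6, 0): d=(-1,-16) top-left  bias=+0
  edge (6, 0)→(13, 17): d=(7,17) right/bottom  bias=-1
  edge (13, 17)→(7, 16): d=(-6,-1) top-left  bias=+0
    (3,1)@(7, 3): e=[13,4,78] → X
    (4,1)@(9, 3): e=[45,-30,80] → .
    (3,2)@(7, 5): e=[11,18,66] → X
    (4,2)@(9, 5): e=[43,-16,68] → .
    (3,3)@(7, 7): e=[9,32,54] → X
    (4,3)@(9, 7): e=[41,-2,56] → .
    (3,4)@(7, 9): e=[7,46,42] → X
    (4,4)@(9, 9): e=[39,12,44] → X
    (5,4)@(11, 9): e=[71,-22,46] → .
    (3,5)@(7, 11): e=[5,60,30] → X
    (5,5)@(11, 11): e=[69,-8,34] → .
    (3,6)@(7, 13): e=[3,74,18] → X
    (0,7)@(1, 15): e=[-95,190,0] → .  [on edge]
    (6,8)@(13, 17): e=[95,0,0] → .  [on edge]
  covered (13 px):
    . . . . . . . . . . .
    . . . X . . . . . . .
    . . . X . . . . . . .
    . . . X . . . . . . .
    . . . X X . . . . . .
    . . . X X . . . . . .
    . . . X X X . . . . .
    . . . X X X . . . . .
    . . . . . . . . . . .

Result: [32,54,9]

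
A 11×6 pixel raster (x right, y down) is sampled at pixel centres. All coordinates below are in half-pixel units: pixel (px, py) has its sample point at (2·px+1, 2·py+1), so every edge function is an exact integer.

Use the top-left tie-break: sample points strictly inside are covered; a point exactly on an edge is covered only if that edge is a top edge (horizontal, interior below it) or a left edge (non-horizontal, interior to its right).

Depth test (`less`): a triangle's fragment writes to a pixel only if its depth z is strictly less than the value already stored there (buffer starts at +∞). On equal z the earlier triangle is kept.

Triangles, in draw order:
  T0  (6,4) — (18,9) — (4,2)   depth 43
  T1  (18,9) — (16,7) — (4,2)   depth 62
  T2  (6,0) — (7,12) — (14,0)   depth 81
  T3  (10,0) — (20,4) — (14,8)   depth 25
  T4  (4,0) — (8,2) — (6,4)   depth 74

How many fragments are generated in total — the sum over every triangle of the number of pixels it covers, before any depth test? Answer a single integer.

T0:
  2·area = 14  (B↔C swapped to make it positive)
  edge (6, 4)→(4, 2): d=(-2,-2) top-left  bias=+0
  edge (4, 2)→(18, 9): d=(14,7) right/bottom  bias=-1
  edge (18, 9)→(6, 4): d=(-12,-5) top-left  bias=+0
    (1,0)@(3, 1): e=[0,-7,21] → ·  [on edge]
    (2,1)@(5, 3): e=[0,7,7] → █  [on edge]
    (3,1)@(7, 3): e=[4,-7,17] → ·
    (2,2)@(5, 5): e=[-4,35,-17] → ·
    (3,2)@(7, 5): e=[0,21,-7] → ·  [on edge]
    (4,2)@(9, 5): e=[4,7,3] → █
    (5,2)@(11, 5): e=[8,-7,13] → ·
    (4,3)@(9, 7): e=[0,35,-21] → ·  [on edge]
    (5,4)@(11, 9): e=[0,49,-35] → ·  [on edge]
    (6,5)@(13, 11): e=[0,63,-49] → ·  [on edge]
  covered (2 px):
    · · · · · · · · · · ·
    · · █ · · · · · · · ·
    · · · · █ · · · · · ·
    · · · · · · · · · · ·
    · · · · · · · · · · ·
    · · · · · · · · · · ·
T1:
  2·area = 14  (B↔C swapped to make it positive)
  edge (18, 9)→(4, 2): d=(-14,-7) top-left  bias=+0
  edge (4, 2)→(16, 7): d=(12,5) right/bottom  bias=-1
  edge (16, 7)→(18, 9): d=(2,2) right/bottom  bias=-1
    (5,2)@(11, 5): e=[7,1,6] → █
    (6,2)@(13, 5): e=[21,-9,2] → ·
    (5,3)@(11, 7): e=[-21,25,10] → ·
    (7,3)@(15, 7): e=[7,5,2] → █
    (8,3)@(17, 7): e=[21,-5,-2] → ·
    (7,4)@(15, 9): e=[-21,29,6] → ·
  covered (2 px):
    · · · · · · · · · · ·
    · · · · · · · · · · ·
    · · · · · █ · · · · ·
    · · · · · · · █ · · ·
    · · · · · · · · · · ·
    · · · · · · · · · · ·
T2:
  2·area = 96  (B↔C swapped to make it positive)
  edge (6, 0)→(14, 0): d=(8,0) top-left  bias=+0
  edge (14, 0)→(7, 12): d=(-7,12) right/bottom  bias=-1
  edge (7, 12)→(6, 0): d=(-1,-12) top-left  bias=+0
    (3,0)@(7, 1): e=[8,77,11] → █
    (4,0)@(9, 1): e=[8,53,35] → █
    (5,0)@(11, 1): e=[8,29,59] → █
    (6,0)@(13, 1): e=[8,5,83] → █
    (7,0)@(15, 1): e=[8,-19,107] → ·
    (3,1)@(7, 3): e=[24,63,9] → █
    (6,1)@(13, 3): e=[24,-9,81] → ·
    (3,2)@(7, 5): e=[40,49,7] → █
    (6,2)@(13, 5): e=[40,-23,79] → ·
    (3,3)@(7, 7): e=[56,35,5] → █
    (5,3)@(11, 7): e=[56,-13,53] → ·
    (3,4)@(7, 9): e=[72,21,3] → █
  covered (14 px):
    · · · █ █ █ █ · · · ·
    · · · █ █ █ · · · · ·
    · · · █ █ █ · · · · ·
    · · · █ █ · · · · · ·
    · · · █ · · · · · · ·
    · · · █ · · · · · · ·
T3:
  2·area = 64
  edge (10, 0)→(20, 4): d=(10,4) right/bottom  bias=-1
  edge (20, 4)→(14, 8): d=(-6,4) right/bottom  bias=-1
  edge (14, 8)→(10, 0): d=(-4,-8) top-left  bias=+0
    (5,0)@(11, 1): e=[6,54,4] → █
    (6,0)@(13, 1): e=[-2,46,20] → ·
    (5,1)@(11, 3): e=[26,42,-4] → ·
    (6,1)@(13, 3): e=[18,34,12] → █
    (7,1)@(15, 3): e=[10,26,28] → █
    (8,1)@(17, 3): e=[2,18,44] → █
    (9,1)@(19, 3): e=[-6,10,60] → ·
    (6,2)@(13, 5): e=[38,22,4] → █
    (9,2)@(19, 5): e=[14,-2,52] → ·
    (6,3)@(13, 7): e=[58,10,-4] → ·
    (7,3)@(15, 7): e=[50,2,12] → █
    (8,3)@(17, 7): e=[42,-6,28] → ·
  covered (8 px):
    · · · · · █ · · · · ·
    · · · · · · █ █ █ · ·
    · · · · · · █ █ █ · ·
    · · · · · · · █ · · ·
    · · · · · · · · · · ·
    · · · · · · · · · · ·
T4:
  2·area = 12
  edge (4, 0)→(8, 2): d=(4,2) right/bottom  bias=-1
  edge (8, 2)→(6, 4): d=(-2,2) right/bottom  bias=-1
  edge (6, 4)→(4, 0): d=(-2,-4) top-left  bias=+0
    (2,0)@(5, 1): e=[2,8,2] → █
    (3,0)@(7, 1): e=[-2,4,10] → ·
    (4,0)@(9, 1): e=[-6,0,18] → ·  [on edge]
    (2,1)@(5, 3): e=[10,4,-2] → ·
    (3,1)@(7, 3): e=[6,0,6] → ·  [on edge]
    (2,2)@(5, 5): e=[18,0,-6] → ·  [on edge]
    (1,3)@(3, 7): e=[30,0,-18] → ·  [on edge]
    (0,4)@(1, 9): e=[42,0,-30] → ·  [on edge]
  covered (1 px):
    · · █ · · · · · · · ·
    · · · · · · · · · · ·
    · · · · · · · · · · ·
    · · · · · · · · · · ·
    · · · · · · · · · · ·
    · · · · · · · · · · ·

Answer: 27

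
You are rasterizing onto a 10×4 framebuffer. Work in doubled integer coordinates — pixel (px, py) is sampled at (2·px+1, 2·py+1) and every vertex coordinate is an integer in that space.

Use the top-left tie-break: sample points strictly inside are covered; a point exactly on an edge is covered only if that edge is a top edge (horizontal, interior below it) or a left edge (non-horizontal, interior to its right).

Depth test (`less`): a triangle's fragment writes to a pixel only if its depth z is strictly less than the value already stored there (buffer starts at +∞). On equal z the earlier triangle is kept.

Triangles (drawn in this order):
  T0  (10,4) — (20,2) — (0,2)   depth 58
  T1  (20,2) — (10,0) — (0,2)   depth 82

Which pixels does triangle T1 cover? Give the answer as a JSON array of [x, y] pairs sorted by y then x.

T0:
  2·area = 40  (B↔C swapped to make it positive)
  edge (10, 4)→(0, 2): d=(-10,-2) top-left  bias=+0
  edge (0, 2)→(20, 2): d=(20,0) top-left  bias=+0
  edge (20, 2)→(10, 4): d=(-10,2) right/bottom  bias=-1
    (2,1)@(5, 3): e=[0,20,20] → #  [on edge]
    (3,1)@(7, 3): e=[4,20,16] → #
    (4,1)@(9, 3): e=[8,20,12] → #
    (5,1)@(11, 3): e=[12,20,8] → #
    (6,1)@(13, 3): e=[16,20,4] → #
    (7,1)@(15, 3): e=[20,20,0] → ·  [on edge]
    (2,2)@(5, 5): e=[-20,60,0] → ·  [on edge]
    (3,2)@(7, 5): e=[-16,60,-4] → ·
    (4,2)@(9, 5): e=[-12,60,-8] → ·
    (5,2)@(11, 5): e=[-8,60,-12] → ·
    (6,2)@(13, 5): e=[-4,60,-16] → ·
    (7,2)@(15, 5): e=[0,60,-20] → ·  [on edge]
  covered (5 px):
    · · · · · · · · · ·
    · · # # # # # · · ·
    · · · · · · · · · ·
    · · · · · · · · · ·
T1:
  2·area = 40  (B↔C swapped to make it positive)
  edge (20, 2)→(0, 2): d=(-20,0) right/bottom  bias=-1
  edge (0, 2)→(10, 0): d=(10,-2) top-left  bias=+0
  edge (10, 0)→(20, 2): d=(10,2) right/bottom  bias=-1
    (2,0)@(5, 1): e=[20,0,20] → #  [on edge]
    (3,0)@(7, 1): e=[20,4,16] → #
    (4,0)@(9, 1): e=[20,8,12] → #
    (5,0)@(11, 1): e=[20,12,8] → #
    (6,0)@(13, 1): e=[20,16,4] → #
    (7,0)@(15, 1): e=[20,20,0] → ·  [on edge]
    (2,1)@(5, 3): e=[-20,20,40] → ·
    (3,1)@(7, 3): e=[-20,24,36] → ·
    (4,1)@(9, 3): e=[-20,28,32] → ·
    (5,1)@(11, 3): e=[-20,32,28] → ·
    (6,1)@(13, 3): e=[-20,36,24] → ·
  covered (5 px):
    · · # # # # # · · ·
    · · · · · · · · · ·
    · · · · · · · · · ·
    · · · · · · · · · ·

Answer: [[2,0],[3,0],[4,0],[5,0],[6,0]]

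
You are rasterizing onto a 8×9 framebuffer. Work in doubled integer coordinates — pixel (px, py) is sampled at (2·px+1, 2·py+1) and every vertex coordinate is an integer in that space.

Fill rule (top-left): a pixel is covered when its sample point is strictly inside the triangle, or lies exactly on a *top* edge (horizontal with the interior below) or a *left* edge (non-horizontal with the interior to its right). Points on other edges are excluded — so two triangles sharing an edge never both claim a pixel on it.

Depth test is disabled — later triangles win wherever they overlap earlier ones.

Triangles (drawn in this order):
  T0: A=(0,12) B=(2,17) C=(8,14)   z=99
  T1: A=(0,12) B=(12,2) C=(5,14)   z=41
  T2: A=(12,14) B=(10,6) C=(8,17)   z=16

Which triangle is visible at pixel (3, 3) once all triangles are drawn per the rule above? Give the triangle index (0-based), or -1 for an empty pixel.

T0:
  2·area = 36  (B↔C swapped to make it positive)
  edge (0, 12)→(8, 14): d=(8,2) right/bottom  bias=-1
  edge (8, 14)→(2, 17): d=(-6,3) right/bottom  bias=-1
  edge (2, 17)→(0, 12): d=(-2,-5) top-left  bias=+0
    (0,6)@(1, 13): e=[6,27,3] → X
    (1,6)@(3, 13): e=[2,21,13] → X
    (2,6)@(5, 13): e=[-2,15,23] → .
    (0,7)@(1, 15): e=[22,15,-1] → .
    (1,7)@(3, 15): e=[18,9,9] → X
    (2,7)@(5, 15): e=[14,3,19] → X
    (3,7)@(7, 15): e=[10,-3,29] → .
    (1,8)@(3, 17): e=[34,-3,5] → .
    (2,8)@(5, 17): e=[30,-9,15] → .
  covered (4 px):
    . . . . . . . .
    . . . . . . . .
    . . . . . . . .
    . . . . . . . .
    . . . . . . . .
    . . . . . . . .
    X X . . . . . .
    . X X . . . . .
    . . . . . . . .
T1:
  2·area = 74
  edge (0, 12)→(12, 2): d=(12,-10) top-left  bias=+0
  edge (12, 2)→(5, 14): d=(-7,12) right/bottom  bias=-1
  edge (5, 14)→(0, 12): d=(-5,-2) top-left  bias=+0
    (5,1)@(11, 3): e=[2,5,67] → X
    (6,1)@(13, 3): e=[22,-19,71] → .
    (4,2)@(9, 5): e=[6,15,53] → X
    (5,2)@(11, 5): e=[26,-9,57] → .
    (3,3)@(7, 7): e=[10,25,39] → X
    (5,3)@(11, 7): e=[50,-23,47] → .
    (2,4)@(5, 9): e=[14,35,25] → X
    (4,4)@(9, 9): e=[54,-13,33] → .
    (1,5)@(3, 11): e=[18,45,11] → X
    (3,5)@(7, 11): e=[58,-3,19] → .
    (1,6)@(3, 13): e=[42,31,1] → X
    (3,6)@(7, 13): e=[82,-17,9] → .
  covered (10 px):
    . . . . . . . .
    . . . . . X . .
    . . . . X . . .
    . . . X X . . .
    . . X X . . . .
    . X X . . . . .
    . X X . . . . .
    . . . . . . . .
    . . . . . . . .
T2:
  2·area = 38  (B↔C swapped to make it positive)
  edge (12, 14)→(8, 17): d=(-4,3) right/bottom  bias=-1
  edge (8, 17)→(10, 6): d=(2,-11) top-left  bias=+0
  edge (10, 6)→(12, 14): d=(2,8) right/bottom  bias=-1
    (5,5)@(11, 11): e=[15,21,2] → X
    (6,5)@(13, 11): e=[9,43,-14] → .
    (4,6)@(9, 13): e=[13,3,22] → X
    (6,6)@(13, 13): e=[1,47,-10] → .
    (4,7)@(9, 15): e=[5,7,26] → X
    (5,7)@(11, 15): e=[-1,29,10] → .
    (4,8)@(9, 17): e=[-3,11,30] → .
  covered (4 px):
    . . . . . . . .
    . . . . . . . .
    . . . . . . . .
    . . . . . . . .
    . . . . . . . .
    . . . . . X . .
    . . . . X X . .
    . . . . X . . .
    . . . . . . . .

Z-buffer (winner per pixel, '.' = empty):
  . . . . . . . .
  . . . . . 1 . .
  . . . . 1 . . .
  . . . 1 1 . . .
  . . 1 1 . . . .
  . 1 1 . . 2 . .
  0 1 1 . 2 2 . .
  . 0 0 . 2 . . .
  . . . . . . . .

Result: 1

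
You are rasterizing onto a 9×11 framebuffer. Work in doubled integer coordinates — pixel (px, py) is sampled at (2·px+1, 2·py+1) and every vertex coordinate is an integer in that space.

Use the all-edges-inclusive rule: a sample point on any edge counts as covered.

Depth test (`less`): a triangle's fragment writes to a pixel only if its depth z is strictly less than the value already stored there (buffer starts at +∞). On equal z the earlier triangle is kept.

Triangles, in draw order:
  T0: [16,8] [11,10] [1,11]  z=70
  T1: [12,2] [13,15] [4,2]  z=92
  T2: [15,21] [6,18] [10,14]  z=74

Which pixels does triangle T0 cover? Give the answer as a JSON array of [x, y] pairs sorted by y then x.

T0:
  2·area = 15
  edge (16, 8)→(11, 10): d=(-5,2) inclusive
  edge (11, 10)→(1, 11): d=(-10,1) inclusive
  edge (1, 11)→(16, 8): d=(15,-3) inclusive
    (5,4)@(11, 9): e=[5,10,0] → X  [on edge]
    (6,4)@(13, 9): e=[1,8,6] → X
    (7,4)@(15, 9): e=[-3,6,12] → .
    (0,5)@(1, 11): e=[15,0,0] → X  [on edge]
    (1,5)@(3, 11): e=[11,-2,6] → .
    (5,5)@(11, 11): e=[-5,-10,30] → .
    (6,5)@(13, 11): e=[-9,-12,36] → .
    (0,6)@(1, 13): e=[5,-20,30] → .
  covered (3 px):
    . . . . . . . . .
    . . . . . . . . .
    . . . . . . . . .
    . . . . . . . . .
    . . . . . X X . .
    X . . . . . . . .
    . . . . . . . . .
    . . . . . . . . .
    . . . . . . . . .
    . . . . . . . . .
    . . . . . . . . .
T1:
  2·area = 104
  edge (12, 2)→(13, 15): d=(1,13) inclusive
  edge (13, 15)→(4, 2): d=(-9,-13) inclusive
  edge (4, 2)→(12, 2): d=(8,0) inclusive
    (2,1)@(5, 3): e=[92,4,8] → X
    (3,1)@(7, 3): e=[66,30,8] → X
    (4,1)@(9, 3): e=[40,56,8] → X
    (5,1)@(11, 3): e=[14,82,8] → X
    (6,1)@(13, 3): e=[-12,108,8] → .
    (2,2)@(5, 5): e=[94,-14,24] → .
    (3,2)@(7, 5): e=[68,12,24] → X
    (6,2)@(13, 5): e=[-10,90,24] → .
    (3,3)@(7, 7): e=[70,-6,40] → .
    (4,3)@(9, 7): e=[44,20,40] → X
    (6,3)@(13, 7): e=[-8,72,40] → .
    (4,4)@(9, 9): e=[46,2,56] → X
    (6,7)@(13, 15): e=[0,0,104] → X  [on edge]
  covered (13 px):
    . . . . . . . . .
    . . X X X X . . .
    . . . X X X . . .
    . . . . X X . . .
    . . . . X X . . .
    . . . . . X . . .
    . . . . . . . . .
    . . . . . . X . .
    . . . . . . . . .
    . . . . . . . . .
    . . . . . . . . .
T2:
  2·area = 48
  edge (15, 21)→(6, 18): d=(-9,-3) inclusive
  edge (6, 18)→(10, 14): d=(4,-4) inclusive
  edge (10, 14)→(15, 21): d=(5,7) inclusive
    (2,3)@(5, 7): e=[96,-48,0] → .  [on edge]
    (8,3)@(17, 7): e=[132,0,-84] → .  [on edge]
    (7,4)@(15, 9): e=[108,0,-60] → .  [on edge]
    (6,5)@(13, 11): e=[84,0,-36] → .  [on edge]
    (5,6)@(11, 13): e=[60,0,-12] → .  [on edge]
    (4,7)@(9, 15): e=[36,0,12] → X  [on edge]
    (5,7)@(11, 15): e=[42,8,-2] → .
    (1,8)@(3, 17): e=[0,-16,64] → .  [on edge]
    (3,8)@(7, 17): e=[12,0,36] → X  [on edge]
    (5,8)@(11, 17): e=[24,16,8] → X
    (6,8)@(13, 17): e=[30,24,-6] → .
    (2,9)@(5, 19): e=[-12,0,60] → .  [on edge]
    (4,9)@(9, 19): e=[0,16,32] → X  [on edge]
    (1,10)@(3, 21): e=[-36,0,84] → .  [on edge]
    (7,10)@(15, 21): e=[0,48,0] → X  [on edge]
  covered (8 px):
    . . . . . . . . .
    . . . . . . . . .
    . . . . . . . . .
    . . . . . . . . .
    . . . . . . . . .
    . . . . . . . . .
    . . . . . . . . .
    . . . . X . . . .
    . . . X X X . . .
    . . . . X X X . .
    . . . . . . . X .

Result: [[5,4],[6,4],[0,5]]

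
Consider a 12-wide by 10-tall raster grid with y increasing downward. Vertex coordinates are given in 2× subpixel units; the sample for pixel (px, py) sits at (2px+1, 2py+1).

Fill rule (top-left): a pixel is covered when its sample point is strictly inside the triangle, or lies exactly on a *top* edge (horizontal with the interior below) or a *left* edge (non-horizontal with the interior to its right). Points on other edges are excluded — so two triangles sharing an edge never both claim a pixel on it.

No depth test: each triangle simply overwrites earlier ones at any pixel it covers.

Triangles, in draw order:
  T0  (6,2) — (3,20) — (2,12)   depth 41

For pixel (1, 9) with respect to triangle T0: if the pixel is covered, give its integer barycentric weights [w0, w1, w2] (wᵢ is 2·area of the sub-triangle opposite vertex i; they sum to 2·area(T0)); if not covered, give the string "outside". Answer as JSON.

T0:
  2·area = 42
  edge (6, 2)→(3, 20): d=(-3,18) right/bottom  bias=-1
  edge (3, 20)→(2, 12): d=(-1,-8) top-left  bias=+0
  edge (2, 12)→(6, 2): d=(4,-10) top-left  bias=+0
    (2,2)@(5, 5): e=[9,31,2] → X
    (3,2)@(7, 5): e=[-27,47,22] → .
    (2,3)@(5, 7): e=[3,29,10] → X
    (3,3)@(7, 7): e=[-33,45,30] → .
    (2,4)@(5, 9): e=[-3,27,18] → .
    (1,5)@(3, 11): e=[27,9,6] → X
    (2,5)@(5, 11): e=[-9,25,26] → .
    (1,6)@(3, 13): e=[21,7,14] → X
    (2,6)@(5, 13): e=[-15,23,34] → .
    (1,7)@(3, 15): e=[15,5,22] → X
    (2,7)@(5, 15): e=[-21,21,42] → .
    (1,8)@(3, 17): e=[9,3,30] → X
  covered (7 px):
    . . . . . . . . . . . .
    . . . . . . . . . . . .
    . . X . . . . . . . . .
    . . X . . . . . . . . .
    . . . . . . . . . . . .
    . X . . . . . . . . . .
    . X . . . . . . . . . .
    . X . . . . . . . . . .
    . X . . . . . . . . . .
    . X . . . . . . . . . .

Result: [1,38,3]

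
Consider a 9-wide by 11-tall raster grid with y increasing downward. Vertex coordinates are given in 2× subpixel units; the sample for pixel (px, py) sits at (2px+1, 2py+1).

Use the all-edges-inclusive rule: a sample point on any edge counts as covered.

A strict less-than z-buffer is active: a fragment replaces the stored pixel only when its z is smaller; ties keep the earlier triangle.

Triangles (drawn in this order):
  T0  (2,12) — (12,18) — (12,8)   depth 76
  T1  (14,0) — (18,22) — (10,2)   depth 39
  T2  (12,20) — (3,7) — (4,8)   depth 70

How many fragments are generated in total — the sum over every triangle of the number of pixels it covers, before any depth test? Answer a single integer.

T0:
  2·area = 100  (B↔C swapped to make it positive)
  edge (2, 12)→(12, 8): d=(10,-4) inclusive
  edge (12, 8)→(12, 18): d=(0,10) inclusive
  edge (12, 18)→(2, 12): d=(-10,-6) inclusive
    (5,4)@(11, 9): e=[6,10,84] → X
    (6,4)@(13, 9): e=[14,-10,96] → .
    (2,5)@(5, 11): e=[2,70,28] → X
    (3,5)@(7, 11): e=[10,50,40] → X
    (4,5)@(9, 11): e=[18,30,52] → X
    (6,5)@(13, 11): e=[34,-10,76] → .
    (2,6)@(5, 13): e=[22,70,8] → X
    (6,6)@(13, 13): e=[54,-10,56] → .
    (2,7)@(5, 15): e=[42,70,-12] → .
    (3,7)@(7, 15): e=[50,50,0] → X  [on edge]
    (6,7)@(13, 15): e=[74,-10,36] → .
    (3,8)@(7, 17): e=[70,50,-20] → .
    (8,10)@(17, 21): e=[150,-50,0] → .  [on edge]
  covered (13 px):
    . . . . . . . . .
    . . . . . . . . .
    . . . . . . . . .
    . . . . . . . . .
    . . . . . X . . .
    . . X X X X . . .
    . . X X X X . . .
    . . . X X X . . .
    . . . . . X . . .
    . . . . . . . . .
    . . . . . . . . .
T1:
  2·area = 96
  edge (14, 0)→(18, 22): d=(4,22) inclusive
  edge (18, 22)→(10, 2): d=(-8,-20) inclusive
  edge (10, 2)→(14, 0): d=(4,-2) inclusive
    (6,0)@(13, 1): e=[26,68,2] → X
    (7,0)@(15, 1): e=[-18,108,6] → .
    (5,1)@(11, 3): e=[78,12,6] → X
    (7,1)@(15, 3): e=[-10,92,14] → .
    (5,2)@(11, 5): e=[86,-4,14] → .
    (6,2)@(13, 5): e=[42,36,18] → X
    (7,2)@(15, 5): e=[-2,76,22] → .
    (6,3)@(13, 7): e=[50,20,26] → X
    (7,3)@(15, 7): e=[6,60,30] → X
    (8,3)@(17, 7): e=[-38,100,34] → .
    (6,4)@(13, 9): e=[58,4,34] → X
    (8,4)@(17, 9): e=[-30,84,42] → .
  covered (12 px):
    . . . . . . X . .
    . . . . . X X . .
    . . . . . . X . .
    . . . . . . X X .
    . . . . . . X X .
    . . . . . . . X .
    . . . . . . . X .
    . . . . . . . . .
    . . . . . . . . X
    . . . . . . . . X
    . . . . . . . . .
T2:
  2·area = 4
  edge (12, 20)→(3, 7): d=(-9,-13) inclusive
  edge (3, 7)→(4, 8): d=(1,1) inclusive
  edge (4, 8)→(12, 20): d=(8,12) inclusive
    (0,2)@(1, 5): e=[-8,0,12] → .  [on edge]
    (1,3)@(3, 7): e=[0,0,4] → X  [on edge]
    (2,3)@(5, 7): e=[26,-2,-20] → .
    (1,4)@(3, 9): e=[-18,2,20] → .
    (2,4)@(5, 9): e=[8,0,-4] → .  [on edge]
    (3,5)@(7, 11): e=[16,0,-12] → .  [on edge]
    (4,6)@(9, 13): e=[24,0,-20] → .  [on edge]
    (5,7)@(11, 15): e=[32,0,-28] → .  [on edge]
    (6,8)@(13, 17): e=[40,0,-36] → .  [on edge]
    (7,9)@(15, 19): e=[48,0,-44] → .  [on edge]
    (8,10)@(17, 21): e=[56,0,-52] → .  [on edge]
  covered (1 px):
    . . . . . . . . .
    . . . . . . . . .
    . . . . . . . . .
    . X . . . . . . .
    . . . . . . . . .
    . . . . . . . . .
    . . . . . . . . .
    . . . . . . . . .
    . . . . . . . . .
    . . . . . . . . .
    . . . . . . . . .

Final: 26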